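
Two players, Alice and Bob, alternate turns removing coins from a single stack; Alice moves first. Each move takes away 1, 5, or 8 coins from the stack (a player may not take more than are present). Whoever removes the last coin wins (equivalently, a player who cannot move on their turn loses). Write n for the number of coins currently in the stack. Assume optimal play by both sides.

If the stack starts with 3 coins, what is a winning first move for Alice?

Work bottom-up. With no move the player to move loses. Otherwise the position is W if at least one move leads to an L position for the opponent, and L if every move leads to a W.
n=0: no move → L
n=1: can move to 0, which is L ⇒ W
n=2: the only move is to 1(W), a W ⇒ L
n=3: can move to 2, which is L ⇒ W
From 3, the L positions reachable in one move are: 2.

Remove 1, leaving 2.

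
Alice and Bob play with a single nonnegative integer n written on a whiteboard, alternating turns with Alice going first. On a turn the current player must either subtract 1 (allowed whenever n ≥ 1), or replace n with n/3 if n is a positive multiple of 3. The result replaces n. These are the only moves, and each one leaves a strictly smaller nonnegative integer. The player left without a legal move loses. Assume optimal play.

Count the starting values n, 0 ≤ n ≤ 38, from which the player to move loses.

Use the standard recursion: the mover loses at a terminal position; elsewhere, the mover wins exactly when some move hands the opponent an L position.
n=0: no move → L
n=1: can move to 0, which is L ⇒ W
n=2: the only move is to 1(W), a W ⇒ L
n=3: can move to 2, which is L ⇒ W
n=4: the only move is to 3(W), a W ⇒ L
n=5: can move to 4, which is L ⇒ W
n=6: can move to 2, which is L ⇒ W
n=7: the only move is to 6(W), a W ⇒ L
n=8: can move to 7, which is L ⇒ W
n=9: moves to 3(W), 8(W); every one is W ⇒ L
n=10: can move to 9, which is L ⇒ W
n=11: the only move is to 10(W), a W ⇒ L
n=12: can move to 4, which is L ⇒ W
n=13: the only move is to 12(W), a W ⇒ L
n=14: can move to 13, which is L ⇒ W
n=15: moves to 5(W), 14(W); every one is W ⇒ L
n=16: can move to 15, which is L ⇒ W
n=17: the only move is to 16(W), a W ⇒ L
n=18: can move to 17, which is L ⇒ W
n=19: the only move is to 18(W), a W ⇒ L
n=20: can move to 19, which is L ⇒ W
n=21: can move to 7, which is L ⇒ W
n=22: the only move is to 21(W), a W ⇒ L
n=23: can move to 22, which is L ⇒ W
n=24: moves to 8(W), 23(W); every one is W ⇒ L
n=25: can move to 24, which is L ⇒ W
n=26: the only move is to 25(W), a W ⇒ L
n=27: can move to 9, which is L ⇒ W
n=28: the only move is to 27(W), a W ⇒ L
n=29: can move to 28, which is L ⇒ W
n=30: moves to 10(W), 29(W); every one is W ⇒ L
n=31: can move to 30, which is L ⇒ W
n=32: the only move is to 31(W), a W ⇒ L
n=33: can move to 11, which is L ⇒ W
n=34: the only move is to 33(W), a W ⇒ L
n=35: can move to 34, which is L ⇒ W
n=36: moves to 12(W), 35(W); every one is W ⇒ L
n=37: can move to 36, which is L ⇒ W
n=38: the only move is to 37(W), a W ⇒ L
L entries with 0 ≤ n ≤ 38: n = 0, 2, 4, 7, 9, 11, 13, 15, 17, 19, 22, 24, 26, 28, 30, 32, 34, 36, 38; that makes 19.

19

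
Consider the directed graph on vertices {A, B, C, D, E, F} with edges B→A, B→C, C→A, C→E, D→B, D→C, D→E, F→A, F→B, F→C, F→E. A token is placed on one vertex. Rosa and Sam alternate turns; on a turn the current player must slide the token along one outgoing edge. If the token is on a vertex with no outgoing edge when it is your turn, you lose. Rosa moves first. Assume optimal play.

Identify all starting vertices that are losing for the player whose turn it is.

Positions with no move are L. A position that does have a move is losing for the player to move precisely when every available move leads to a winning position for the opponent. Fill in the labels:
Every edge goes from a vertex to one that appears earlier in the order E, A, C, B, D, F, so processing vertices in that order labels each vertex after all of its successors.
E: no outgoing edge → L
A: no outgoing edge → L
C: →A(L), so W
B: →A(L), so W
D: →E(L), so W
F: →A(L), so W
The losing starting vertices are exactly the entries labelled L in this table (2 of them).

A, E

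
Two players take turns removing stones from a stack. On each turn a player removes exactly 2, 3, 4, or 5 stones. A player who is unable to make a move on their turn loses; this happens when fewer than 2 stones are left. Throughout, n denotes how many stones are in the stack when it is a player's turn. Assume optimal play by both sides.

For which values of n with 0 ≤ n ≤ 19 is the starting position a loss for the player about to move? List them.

Use the standard recursion: the mover loses at a terminal position; elsewhere, the mover wins exactly when some move hands the opponent an L position.
n=0: no move → L
n=1: no move → L
n=2: →0(L), so W
n=3: →1(L), so W
n=4: →1(L), so W
n=5: →1(L), so W
n=6: →1(L), so W
n=7: →5(W), 4(W), 3(W), 2(W) — all W, so L
n=8: →6(W), 5(W), 4(W), 3(W) — all W, so L
n=9: →7(L), so W
n=10: →8(L), so W
n=11: →8(L), so W
n=12: →8(L), so W
n=13: →8(L), so W
n=14: →12(W), 11(W), 10(W), 9(W) — all W, so L
n=15: →13(W), 12(W), 11(W), 10(W) — all W, so L
n=16: →14(L), so W
n=17: →15(L), so W
n=18: →15(L), so W
n=19: →15(L), so W
The losing starting values of n are exactly the entries labelled L in this table (6 of them).

0, 1, 7, 8, 14, 15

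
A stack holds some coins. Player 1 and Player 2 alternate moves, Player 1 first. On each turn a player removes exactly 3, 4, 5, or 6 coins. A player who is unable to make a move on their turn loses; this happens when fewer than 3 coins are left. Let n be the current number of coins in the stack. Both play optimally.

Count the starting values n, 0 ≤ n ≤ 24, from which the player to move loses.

Compute win/loss labels from the base case upward. A position with no move is L. Any other position is W if it can reach an L in one move, else L.
n=0: no move → L
n=1: no move → L
n=2: no move → L
n=3: reaches L-position 0 → W
n=4: reaches L-position 1 → W
n=5: reaches L-position 2 → W
n=6: reaches L-position 2 → W
n=7: reaches L-position 2 → W
n=8: reaches L-position 2 → W
n=9: only reaches 6(W), 5(W), 4(W), 3(W), all W → L
n=10: only reaches 7(W), 6(W), 5(W), 4(W), all W → L
n=11: only reaches 8(W), 7(W), 6(W), 5(W), all W → L
n=12: reaches L-position 9 → W
n=13: reaches L-position 10 → W
n=14: reaches L-position 11 → W
n=15: reaches L-position 11 → W
n=16: reaches L-position 11 → W
n=17: reaches L-position 11 → W
n=18: only reaches 15(W), 14(W), 13(W), 12(W), all W → L
n=19: only reaches 16(W), 15(W), 14(W), 13(W), all W → L
n=20: only reaches 17(W), 16(W), 15(W), 14(W), all W → L
n=21: reaches L-position 18 → W
n=22: reaches L-position 19 → W
n=23: reaches L-position 20 → W
n=24: reaches L-position 20 → W
L entries with 0 ≤ n ≤ 24: n = 0, 1, 2, 9, 10, 11, 18, 19, 20; that makes 9.

9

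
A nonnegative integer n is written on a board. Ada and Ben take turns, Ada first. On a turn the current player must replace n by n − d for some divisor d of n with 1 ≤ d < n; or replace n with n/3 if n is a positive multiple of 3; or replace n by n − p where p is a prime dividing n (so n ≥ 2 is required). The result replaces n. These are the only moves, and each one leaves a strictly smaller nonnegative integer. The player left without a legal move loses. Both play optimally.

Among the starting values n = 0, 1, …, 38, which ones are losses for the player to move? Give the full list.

0, 1, 4, 9, 14, 20, 26, 32, 35, 38

Positions with no move are L. A position that does have a move is losing for the player to move precisely when every available move leads to a winning position for the opponent. Fill in the labels:
n=0: no move → L
n=1: no move → L
n=2: can move to 0, which is L ⇒ W
n=3: can move to 0, which is L ⇒ W
n=4: moves to 2(W), 3(W); every one is W ⇒ L
n=5: can move to 0, which is L ⇒ W
n=6: can move to 4, which is L ⇒ W
n=7: can move to 0, which is L ⇒ W
n=8: can move to 4, which is L ⇒ W
n=9: moves to 3(W), 6(W), 8(W); every one is W ⇒ L
n=10: can move to 9, which is L ⇒ W
n=11: can move to 0, which is L ⇒ W
n=12: can move to 4, which is L ⇒ W
n=13: can move to 0, which is L ⇒ W
n=14: moves to 7(W), 12(W), 13(W); every one is W ⇒ L
n=15: can move to 14, which is L ⇒ W
n=16: can move to 14, which is L ⇒ W
n=17: can move to 0, which is L ⇒ W
n=18: can move to 9, which is L ⇒ W
n=19: can move to 0, which is L ⇒ W
n=20: moves to 10(W), 15(W), 16(W), 18(W), 19(W); every one is W ⇒ L
n=21: can move to 14, which is L ⇒ W
n=22: can move to 20, which is L ⇒ W
n=23: can move to 0, which is L ⇒ W
n=24: can move to 20, which is L ⇒ W
n=25: can move to 20, which is L ⇒ W
n=26: moves to 13(W), 24(W), 25(W); every one is W ⇒ L
n=27: can move to 9, which is L ⇒ W
n=28: can move to 14, which is L ⇒ W
n=29: can move to 0, which is L ⇒ W
n=30: can move to 20, which is L ⇒ W
n=31: can move to 0, which is L ⇒ W
n=32: moves to 16(W), 24(W), 28(W), 30(W), 31(W); every one is W ⇒ L
n=33: can move to 32, which is L ⇒ W
n=34: can move to 32, which is L ⇒ W
n=35: moves to 28(W), 30(W), 34(W); every one is W ⇒ L
n=36: can move to 32, which is L ⇒ W
n=37: can move to 0, which is L ⇒ W
n=38: moves to 19(W), 36(W), 37(W); every one is W ⇒ L
The losing starting values of n are exactly the entries labelled L in this table (10 of them).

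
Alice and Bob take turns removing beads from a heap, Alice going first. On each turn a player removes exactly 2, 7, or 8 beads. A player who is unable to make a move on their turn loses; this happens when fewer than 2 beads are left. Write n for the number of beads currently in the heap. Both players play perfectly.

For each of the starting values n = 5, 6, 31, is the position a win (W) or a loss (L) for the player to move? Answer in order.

Label each position W (a win for the player to move) or L (a loss). A position with no legal move is L; any other position is W exactly when some move reaches an L, and L when every move reaches a W.
n=0: no move → L
n=1: no move → L
n=2: →0(L), so W
n=3: →1(L), so W
n=4: →2(W) only, which is W, so L
n=5: →3(W) only, which is W, so L
n=6: →4(L), so W
n=7: →5(L), so W
n=8: →1(L), so W
n=9: →1(L), so W
n=10: →8(W), 3(W), 2(W) — all W, so L
n=11: →4(L), so W
n=12: →10(L), so W
n=13: →5(L), so W
n=14: →12(W), 7(W), 6(W) — all W, so L
n=15: →13(W), 8(W), 7(W) — all W, so L
n=16: →14(L), so W
n=17: →15(L), so W
n=18: →10(L), so W
n=19: →17(W), 12(W), 11(W) — all W, so L
n=20: →18(W), 13(W), 12(W) — all W, so L
n=21: →19(L), so W
n=22: →20(L), so W
n=23: →15(L), so W
n=24: →22(W), 17(W), 16(W) — all W, so L
n=25: →23(W), 18(W), 17(W) — all W, so L
n=26: →24(L), so W
n=27: →25(L), so W
n=28: →20(L), so W
n=29: →27(W), 22(W), 21(W) — all W, so L
n=30: →28(W), 23(W), 22(W) — all W, so L
n=31: →29(L), so W

5: L, 6: W, 31: W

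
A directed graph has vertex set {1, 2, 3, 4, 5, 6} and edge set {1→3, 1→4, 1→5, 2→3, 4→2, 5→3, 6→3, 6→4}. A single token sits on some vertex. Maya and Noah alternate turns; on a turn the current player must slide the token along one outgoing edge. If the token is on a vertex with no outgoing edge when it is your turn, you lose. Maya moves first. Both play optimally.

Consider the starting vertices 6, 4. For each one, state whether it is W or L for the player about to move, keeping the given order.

6: W, 4: L

Label each position W (a win for the player to move) or L (a loss). A position with no legal move is L; any other position is W exactly when some move reaches an L, and L when every move reaches a W.
Every edge goes from a vertex to one that appears earlier in the order 3, 2, 5, 4, 6, 1, so processing vertices in that order labels each vertex after all of its successors.
3: no outgoing edge → L
2: can move to 3, which is L ⇒ W
5: can move to 3, which is L ⇒ W
4: the only move is to 2(W), a W ⇒ L
6: can move to 4, which is L ⇒ W
1: can move to 4, which is L ⇒ W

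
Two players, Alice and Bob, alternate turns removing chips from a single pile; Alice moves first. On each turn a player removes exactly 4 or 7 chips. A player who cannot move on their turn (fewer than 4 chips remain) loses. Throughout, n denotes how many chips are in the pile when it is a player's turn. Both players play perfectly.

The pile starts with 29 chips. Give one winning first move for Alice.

Remove 4, leaving 25.

Use the standard recursion: the mover loses at a terminal position; elsewhere, the mover wins exactly when some move hands the opponent an L position.
n=0: no move → L
n=1: no move → L
n=2: no move → L
n=3: no move → L
n=4: reaches L-position 0 → W
n=5: reaches L-position 1 → W
n=6: reaches L-position 2 → W
n=7: reaches L-position 3 → W
n=8: reaches L-position 1 → W
n=9: reaches L-position 2 → W
n=10: reaches L-position 3 → W
n=11: only reaches 7(W), 4(W), all W → L
n=12: only reaches 8(W), 5(W), all W → L
n=13: only reaches 9(W), 6(W), all W → L
n=14: only reaches 10(W), 7(W), all W → L
n=15: reaches L-position 11 → W
n=16: reaches L-position 12 → W
n=17: reaches L-position 13 → W
n=18: reaches L-position 14 → W
n=19: reaches L-position 12 → W
n=20: reaches L-position 13 → W
n=21: reaches L-position 14 → W
n=22: only reaches 18(W), 15(W), all W → L
n=23: only reaches 19(W), 16(W), all W → L
n=24: only reaches 20(W), 17(W), all W → L
n=25: only reaches 21(W), 18(W), all W → L
n=26: reaches L-position 22 → W
n=27: reaches L-position 23 → W
n=28: reaches L-position 24 → W
n=29: reaches L-position 25 → W
From 29, the L positions reachable in one move are: 25, 22. Any move reaching one of these is winning.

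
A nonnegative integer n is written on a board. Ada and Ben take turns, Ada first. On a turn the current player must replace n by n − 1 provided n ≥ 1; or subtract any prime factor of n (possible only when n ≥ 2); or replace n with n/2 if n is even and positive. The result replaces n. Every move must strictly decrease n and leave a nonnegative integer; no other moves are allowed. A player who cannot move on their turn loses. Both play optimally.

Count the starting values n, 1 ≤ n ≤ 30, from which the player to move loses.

Work bottom-up. With no move the player to move loses. Otherwise the position is W if at least one move leads to an L position for the opponent, and L if every move leads to a W.
n=0: no move → L
n=1: W (go to 0, an L position)
n=2: W (go to 0, an L position)
n=3: W (go to 0, an L position)
n=4: L (options 2(W), 3(W) are all W)
n=5: W (go to 0, an L position)
n=6: W (go to 4, an L position)
n=7: W (go to 0, an L position)
n=8: W (go to 4, an L position)
n=9: L (options 6(W), 8(W) are all W)
n=10: W (go to 9, an L position)
n=11: W (go to 0, an L position)
n=12: W (go to 9, an L position)
n=13: W (go to 0, an L position)
n=14: L (options 7(W), 12(W), 13(W) are all W)
n=15: W (go to 14, an L position)
n=16: W (go to 14, an L position)
n=17: W (go to 0, an L position)
n=18: W (go to 9, an L position)
n=19: W (go to 0, an L position)
n=20: L (options 10(W), 15(W), 18(W), 19(W) are all W)
n=21: W (go to 14, an L position)
n=22: W (go to 20, an L position)
n=23: W (go to 0, an L position)
n=24: L (options 12(W), 21(W), 22(W), 23(W) are all W)
n=25: W (go to 20, an L position)
n=26: W (go to 24, an L position)
n=27: W (go to 24, an L position)
n=28: W (go to 14, an L position)
n=29: W (go to 0, an L position)
n=30: L (options 15(W), 25(W), 27(W), 28(W), 29(W) are all W)
L entries with 1 ≤ n ≤ 30 (n=0 is outside the asked range and is not counted): n = 4, 9, 14, 20, 24, 30; that makes 6.

6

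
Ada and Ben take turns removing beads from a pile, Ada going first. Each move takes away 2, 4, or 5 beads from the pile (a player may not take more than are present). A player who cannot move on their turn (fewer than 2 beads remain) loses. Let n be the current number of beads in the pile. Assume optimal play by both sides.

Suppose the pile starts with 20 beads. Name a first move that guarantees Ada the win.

Remove 5, leaving 15.

Use the standard recursion: the mover loses at a terminal position; elsewhere, the mover wins exactly when some move hands the opponent an L position.
n=0: no move → L
n=1: no move → L
n=2: →0(L), so W
n=3: →1(L), so W
n=4: →0(L), so W
n=5: →1(L), so W
n=6: →1(L), so W
n=7: →5(W), 3(W), 2(W) — all W, so L
n=8: →6(W), 4(W), 3(W) — all W, so L
n=9: →7(L), so W
n=10: →8(L), so W
n=11: →7(L), so W
n=12: →8(L), so W
n=13: →8(L), so W
n=14: →12(W), 10(W), 9(W) — all W, so L
n=15: →13(W), 11(W), 10(W) — all W, so L
n=16: →14(L), so W
n=17: →15(L), so W
n=18: →14(L), so W
n=19: →15(L), so W
n=20: →15(L), so W
From 20, the L positions reachable in one move are: 15.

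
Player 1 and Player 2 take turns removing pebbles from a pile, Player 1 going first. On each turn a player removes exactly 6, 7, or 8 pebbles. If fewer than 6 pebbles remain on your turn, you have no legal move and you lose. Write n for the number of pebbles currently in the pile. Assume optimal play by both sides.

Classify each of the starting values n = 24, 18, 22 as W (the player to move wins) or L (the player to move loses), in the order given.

Use the standard recursion: the mover loses at a terminal position; elsewhere, the mover wins exactly when some move hands the opponent an L position.
n=0: no move → L
n=1: no move → L
n=2: no move → L
n=3: no move → L
n=4: no move → L
n=5: no move → L
n=6: can move to 0, which is L ⇒ W
n=7: can move to 1, which is L ⇒ W
n=8: can move to 2, which is L ⇒ W
n=9: can move to 3, which is L ⇒ W
n=10: can move to 4, which is L ⇒ W
n=11: can move to 5, which is L ⇒ W
n=12: can move to 5, which is L ⇒ W
n=13: can move to 5, which is L ⇒ W
n=14: moves to 8(W), 7(W), 6(W); every one is W ⇒ L
n=15: moves to 9(W), 8(W), 7(W); every one is W ⇒ L
n=16: moves to 10(W), 9(W), 8(W); every one is W ⇒ L
n=17: moves to 11(W), 10(W), 9(W); every one is W ⇒ L
n=18: moves to 12(W), 11(W), 10(W); every one is W ⇒ L
n=19: moves to 13(W), 12(W), 11(W); every one is W ⇒ L
n=20: can move to 14, which is L ⇒ W
n=21: can move to 15, which is L ⇒ W
n=22: can move to 16, which is L ⇒ W
n=23: can move to 17, which is L ⇒ W
n=24: can move to 18, which is L ⇒ W

24: W, 18: L, 22: W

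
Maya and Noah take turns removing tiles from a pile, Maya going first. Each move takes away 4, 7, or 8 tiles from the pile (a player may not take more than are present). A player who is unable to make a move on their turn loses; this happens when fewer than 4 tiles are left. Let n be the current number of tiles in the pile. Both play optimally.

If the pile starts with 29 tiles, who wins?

Work bottom-up. With no move the player to move loses. Otherwise the position is W if at least one move leads to an L position for the opponent, and L if every move leads to a W.
n=0: no move → L
n=1: no move → L
n=2: no move → L
n=3: no move → L
n=4: →0(L), so W
n=5: →1(L), so W
n=6: →2(L), so W
n=7: →3(L), so W
n=8: →1(L), so W
n=9: →2(L), so W
n=10: →3(L), so W
n=11: →3(L), so W
n=12: →8(W), 5(W), 4(W) — all W, so L
n=13: →9(W), 6(W), 5(W) — all W, so L
n=14: →10(W), 7(W), 6(W) — all W, so L
n=15: →11(W), 8(W), 7(W) — all W, so L
n=16: →12(L), so W
n=17: →13(L), so W
n=18: →14(L), so W
n=19: →15(L), so W
n=20: →13(L), so W
n=21: →14(L), so W
n=22: →15(L), so W
n=23: →15(L), so W
n=24: →20(W), 17(W), 16(W) — all W, so L
n=25: →21(W), 18(W), 17(W) — all W, so L
n=26: →22(W), 19(W), 18(W) — all W, so L
n=27: →23(W), 20(W), 19(W) — all W, so L
n=28: →24(L), so W
n=29: →25(L), so W
The starting position 29 is W: Maya should remove 4, leaving 25, handing over an L position.

Maya wins.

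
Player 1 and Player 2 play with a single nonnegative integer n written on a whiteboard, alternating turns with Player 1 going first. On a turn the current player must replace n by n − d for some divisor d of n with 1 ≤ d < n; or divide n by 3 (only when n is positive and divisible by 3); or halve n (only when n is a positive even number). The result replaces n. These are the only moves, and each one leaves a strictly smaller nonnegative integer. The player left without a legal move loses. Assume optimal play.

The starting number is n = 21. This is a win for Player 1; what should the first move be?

Label each position W (a win for the player to move) or L (a loss). A position with no legal move is L; any other position is W exactly when some move reaches an L, and L when every move reaches a W.
n=0: no move → L
n=1: no move → L
n=2: →1(L), so W
n=3: →1(L), so W
n=4: →2(W), 3(W) — all W, so L
n=5: →4(L), so W
n=6: →4(L), so W
n=7: →6(W) only, which is W, so L
n=8: →4(L), so W
n=9: →3(W), 6(W), 8(W) — all W, so L
n=10: →9(L), so W
n=11: →10(W) only, which is W, so L
n=12: →4(L), so W
n=13: →12(W) only, which is W, so L
n=14: →7(L), so W
n=15: →5(W), 10(W), 12(W), 14(W) — all W, so L
n=16: →15(L), so W
n=17: →16(W) only, which is W, so L
n=18: →9(L), so W
n=19: →18(W) only, which is W, so L
n=20: →15(L), so W
n=21: →7(L), so W
From 21, the L positions reachable in one move are: 7.

Move to 7.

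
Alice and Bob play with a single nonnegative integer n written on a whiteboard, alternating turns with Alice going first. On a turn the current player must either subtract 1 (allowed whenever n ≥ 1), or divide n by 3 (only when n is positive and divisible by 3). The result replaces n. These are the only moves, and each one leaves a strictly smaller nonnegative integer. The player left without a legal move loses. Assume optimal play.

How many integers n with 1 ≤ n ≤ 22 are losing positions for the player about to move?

Compute win/loss labels from the base case upward. A position with no move is L. Any other position is W if it can reach an L in one move, else L.
n=0: no move → L
n=1: →0(L), so W
n=2: →1(W) only, which is W, so L
n=3: →2(L), so W
n=4: →3(W) only, which is W, so L
n=5: →4(L), so W
n=6: →2(L), so W
n=7: →6(W) only, which is W, so L
n=8: →7(L), so W
n=9: →3(W), 8(W) — all W, so L
n=10: →9(L), so W
n=11: →10(W) only, which is W, so L
n=12: →4(L), so W
n=13: →12(W) only, which is W, so L
n=14: →13(L), so W
n=15: →5(W), 14(W) — all W, so L
n=16: →15(L), so W
n=17: →16(W) only, which is W, so L
n=18: →17(L), so W
n=19: →18(W) only, which is W, so L
n=20: →19(L), so W
n=21: →7(L), so W
n=22: →21(W) only, which is W, so L
L entries with 1 ≤ n ≤ 22 (n=0 is outside the asked range and is not counted): n = 2, 4, 7, 9, 11, 13, 15, 17, 19, 22; that makes 10.

10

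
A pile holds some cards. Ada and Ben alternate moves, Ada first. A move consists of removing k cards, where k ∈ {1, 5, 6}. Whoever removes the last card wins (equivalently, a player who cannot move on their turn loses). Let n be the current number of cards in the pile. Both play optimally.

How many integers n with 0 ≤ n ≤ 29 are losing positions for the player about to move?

Classify positions by backward induction: terminal positions (no move available) are L. From any other position, the mover wins iff some move reaches an L.
n=0: no move → L
n=1: can move to 0, which is L ⇒ W
n=2: the only move is to 1(W), a W ⇒ L
n=3: can move to 2, which is L ⇒ W
n=4: the only move is to 3(W), a W ⇒ L
n=5: can move to 4, which is L ⇒ W
n=6: can move to 0, which is L ⇒ W
n=7: can move to 2, which is L ⇒ W
n=8: can move to 2, which is L ⇒ W
n=9: can move to 4, which is L ⇒ W
n=10: can move to 4, which is L ⇒ W
n=11: moves to 10(W), 6(W), 5(W); every one is W ⇒ L
n=12: can move to 11, which is L ⇒ W
n=13: moves to 12(W), 8(W), 7(W); every one is W ⇒ L
n=14: can move to 13, which is L ⇒ W
n=15: moves to 14(W), 10(W), 9(W); every one is W ⇒ L
n=16: can move to 15, which is L ⇒ W
n=17: can move to 11, which is L ⇒ W
n=18: can move to 13, which is L ⇒ W
n=19: can move to 13, which is L ⇒ W
n=20: can move to 15, which is L ⇒ W
n=21: can move to 15, which is L ⇒ W
n=22: moves to 21(W), 17(W), 16(W); every one is W ⇒ L
n=23: can move to 22, which is L ⇒ W
n=24: moves to 23(W), 19(W), 18(W); every one is W ⇒ L
n=25: can move to 24, which is L ⇒ W
n=26: moves to 25(W), 21(W), 20(W); every one is W ⇒ L
n=27: can move to 26, which is L ⇒ W
n=28: can move to 22, which is L ⇒ W
n=29: can move to 24, which is L ⇒ W
L entries with 0 ≤ n ≤ 29: n = 0, 2, 4, 11, 13, 15, 22, 24, 26; that makes 9.

9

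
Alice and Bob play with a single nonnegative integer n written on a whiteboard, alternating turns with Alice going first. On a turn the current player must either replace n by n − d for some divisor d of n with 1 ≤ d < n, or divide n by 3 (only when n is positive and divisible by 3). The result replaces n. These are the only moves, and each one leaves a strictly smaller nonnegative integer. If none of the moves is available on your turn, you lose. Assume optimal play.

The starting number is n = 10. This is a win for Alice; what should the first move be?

Build the W/L table. Terminal = L. A non-terminal position is W if it has a move to some L; otherwise it is L.
n=0: no move → L
n=1: no move → L
n=2: W (go to 1, an L position)
n=3: W (go to 1, an L position)
n=4: L (options 2(W), 3(W) are all W)
n=5: W (go to 4, an L position)
n=6: W (go to 4, an L position)
n=7: L (sole option 6(W) is W)
n=8: W (go to 4, an L position)
n=9: L (options 3(W), 6(W), 8(W) are all W)
n=10: W (go to 9, an L position)
From 10, the L positions reachable in one move are: 9.

Move to 9.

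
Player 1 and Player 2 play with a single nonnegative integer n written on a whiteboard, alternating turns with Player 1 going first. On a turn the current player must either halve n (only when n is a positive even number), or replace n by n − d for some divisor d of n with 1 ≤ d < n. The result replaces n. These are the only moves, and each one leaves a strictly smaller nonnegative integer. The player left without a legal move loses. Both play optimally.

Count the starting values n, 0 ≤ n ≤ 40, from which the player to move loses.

Classify positions by backward induction: terminal positions (no move available) are L. From any other position, the mover wins iff some move reaches an L.
n=0: no move → L
n=1: no move → L
n=2: can move to 1, which is L ⇒ W
n=3: the only move is to 2(W), a W ⇒ L
n=4: can move to 3, which is L ⇒ W
n=5: the only move is to 4(W), a W ⇒ L
n=6: can move to 3, which is L ⇒ W
n=7: the only move is to 6(W), a W ⇒ L
n=8: can move to 7, which is L ⇒ W
n=9: moves to 6(W), 8(W); every one is W ⇒ L
n=10: can move to 5, which is L ⇒ W
n=11: the only move is to 10(W), a W ⇒ L
n=12: can move to 9, which is L ⇒ W
n=13: the only move is to 12(W), a W ⇒ L
n=14: can move to 7, which is L ⇒ W
n=15: moves to 10(W), 12(W), 14(W); every one is W ⇒ L
n=16: can move to 15, which is L ⇒ W
n=17: the only move is to 16(W), a W ⇒ L
n=18: can move to 9, which is L ⇒ W
n=19: the only move is to 18(W), a W ⇒ L
n=20: can move to 15, which is L ⇒ W
n=21: moves to 14(W), 18(W), 20(W); every one is W ⇒ L
n=22: can move to 11, which is L ⇒ W
n=23: the only move is to 22(W), a W ⇒ L
n=24: can move to 21, which is L ⇒ W
n=25: moves to 20(W), 24(W); every one is W ⇒ L
n=26: can move to 13, which is L ⇒ W
n=27: moves to 18(W), 24(W), 26(W); every one is W ⇒ L
n=28: can move to 21, which is L ⇒ W
n=29: the only move is to 28(W), a W ⇒ L
n=30: can move to 15, which is L ⇒ W
n=31: the only move is to 30(W), a W ⇒ L
n=32: can move to 31, which is L ⇒ W
n=33: moves to 22(W), 30(W), 32(W); every one is W ⇒ L
n=34: can move to 17, which is L ⇒ W
n=35: moves to 28(W), 30(W), 34(W); every one is W ⇒ L
n=36: can move to 27, which is L ⇒ W
n=37: the only move is to 36(W), a W ⇒ L
n=38: can move to 19, which is L ⇒ W
n=39: moves to 26(W), 36(W), 38(W); every one is W ⇒ L
n=40: can move to 35, which is L ⇒ W
L entries with 0 ≤ n ≤ 40: n = 0, 1, 3, 5, 7, 9, 11, 13, 15, 17, 19, 21, 23, 25, 27, 29, 31, 33, 35, 37, 39; that makes 21.

21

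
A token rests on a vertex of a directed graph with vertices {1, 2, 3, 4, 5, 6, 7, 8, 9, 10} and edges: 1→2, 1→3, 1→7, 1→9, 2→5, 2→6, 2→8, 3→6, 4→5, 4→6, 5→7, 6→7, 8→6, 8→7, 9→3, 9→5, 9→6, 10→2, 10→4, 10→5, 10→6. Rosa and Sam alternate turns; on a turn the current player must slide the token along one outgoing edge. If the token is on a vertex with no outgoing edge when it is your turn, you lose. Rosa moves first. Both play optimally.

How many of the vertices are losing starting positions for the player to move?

4

Compute win/loss labels from the base case upward. A position with no move is L. Any other position is W if it can reach an L in one move, else L.
Every edge goes from a vertex to one that appears earlier in the order 7, 6, 3, 5, 8, 9, 4, 2, 10, 1, so processing vertices in that order labels each vertex after all of its successors.
7: no outgoing edge → L
6: →7(L), so W
3: →6(W) only, which is W, so L
5: →7(L), so W
8: →7(L), so W
9: →3(L), so W
4: →5(W), 6(W) — all W, so L
2: →8(W), 5(W), 6(W) — all W, so L
10: →2(L), so W
1: →2(L), so W
The L vertices are 2, 3, 4, 7; that is 4 in all.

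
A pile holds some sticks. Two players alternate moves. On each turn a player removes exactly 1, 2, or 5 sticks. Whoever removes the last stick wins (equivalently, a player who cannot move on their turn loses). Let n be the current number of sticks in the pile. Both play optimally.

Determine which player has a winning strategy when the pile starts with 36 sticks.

The second player wins.

Classify positions by backward induction: terminal positions (no move available) are L. From any other position, the mover wins iff some move reaches an L.
n=0: no move → L
n=1: can move to 0, which is L ⇒ W
n=2: can move to 0, which is L ⇒ W
n=3: moves to 2(W), 1(W); every one is W ⇒ L
n=4: can move to 3, which is L ⇒ W
n=5: can move to 3, which is L ⇒ W
n=6: moves to 5(W), 4(W), 1(W); every one is W ⇒ L
n=7: can move to 6, which is L ⇒ W
n=8: can move to 6, which is L ⇒ W
n=9: moves to 8(W), 7(W), 4(W); every one is W ⇒ L
n=10: can move to 9, which is L ⇒ W
n=11: can move to 9, which is L ⇒ W
n=12: moves to 11(W), 10(W), 7(W); every one is W ⇒ L
n=13: can move to 12, which is L ⇒ W
n=14: can move to 12, which is L ⇒ W
n=15: moves to 14(W), 13(W), 10(W); every one is W ⇒ L
n=16: can move to 15, which is L ⇒ W
n=17: can move to 15, which is L ⇒ W
n=18: moves to 17(W), 16(W), 13(W); every one is W ⇒ L
n=19: can move to 18, which is L ⇒ W
n=20: can move to 18, which is L ⇒ W
n=21: moves to 20(W), 19(W), 16(W); every one is W ⇒ L
n=22: can move to 21, which is L ⇒ W
n=23: can move to 21, which is L ⇒ W
n=24: moves to 23(W), 22(W), 19(W); every one is W ⇒ L
n=25: can move to 24, which is L ⇒ W
n=26: can move to 24, which is L ⇒ W
n=27: moves to 26(W), 25(W), 22(W); every one is W ⇒ L
n=28: can move to 27, which is L ⇒ W
n=29: can move to 27, which is L ⇒ W
n=30: moves to 29(W), 28(W), 25(W); every one is W ⇒ L
n=31: can move to 30, which is L ⇒ W
n=32: can move to 30, which is L ⇒ W
n=33: moves to 32(W), 31(W), 28(W); every one is W ⇒ L
n=34: can move to 33, which is L ⇒ W
n=35: can move to 33, which is L ⇒ W
n=36: moves to 35(W), 34(W), 31(W); every one is W ⇒ L
Every move from 36 reaches a W position, so the mover loses.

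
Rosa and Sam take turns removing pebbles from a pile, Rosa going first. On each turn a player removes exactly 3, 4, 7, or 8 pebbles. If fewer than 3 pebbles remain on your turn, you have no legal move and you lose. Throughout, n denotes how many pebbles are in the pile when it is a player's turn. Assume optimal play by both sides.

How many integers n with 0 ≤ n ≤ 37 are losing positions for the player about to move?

Positions with no move are L. A position that does have a move is losing for the player to move precisely when every available move leads to a winning position for the opponent. Fill in the labels:
n=0: no move → L
n=1: no move → L
n=2: no move → L
n=3: reaches L-position 0 → W
n=4: reaches L-position 1 → W
n=5: reaches L-position 2 → W
n=6: reaches L-position 2 → W
n=7: reaches L-position 0 → W
n=8: reaches L-position 1 → W
n=9: reaches L-position 2 → W
n=10: reaches L-position 2 → W
n=11: only reaches 8(W), 7(W), 4(W), 3(W), all W → L
n=12: only reaches 9(W), 8(W), 5(W), 4(W), all W → L
n=13: only reaches 10(W), 9(W), 6(W), 5(W), all W → L
n=14: reaches L-position 11 → W
n=15: reaches L-position 12 → W
n=16: reaches L-position 13 → W
n=17: reaches L-position 13 → W
n=18: reaches L-position 11 → W
n=19: reaches L-position 12 → W
n=20: reaches L-position 13 → W
n=21: reaches L-position 13 → W
n=22: only reaches 19(W), 18(W), 15(W), 14(W), all W → L
n=23: only reaches 20(W), 19(W), 16(W), 15(W), all W → L
n=24: only reaches 21(W), 20(W), 17(W), 16(W), all W → L
n=25: reaches L-position 22 → W
n=26: reaches L-position 23 → W
n=27: reaches L-position 24 → W
n=28: reaches L-position 24 → W
n=29: reaches L-position 22 → W
n=30: reaches L-position 23 → W
n=31: reaches L-position 24 → W
n=32: reaches L-position 24 → W
n=33: only reaches 30(W), 29(W), 26(W), 25(W), all W → L
n=34: only reaches 31(W), 30(W), 27(W), 26(W), all W → L
n=35: only reaches 32(W), 31(W), 28(W), 27(W), all W → L
n=36: reaches L-position 33 → W
n=37: reaches L-position 34 → W
L entries with 0 ≤ n ≤ 37: n = 0, 1, 2, 11, 12, 13, 22, 23, 24, 33, 34, 35; that makes 12.

12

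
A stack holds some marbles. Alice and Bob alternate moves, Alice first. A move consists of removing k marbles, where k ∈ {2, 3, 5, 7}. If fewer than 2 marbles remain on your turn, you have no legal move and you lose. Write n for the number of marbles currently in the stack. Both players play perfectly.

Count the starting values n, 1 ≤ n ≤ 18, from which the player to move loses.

Work bottom-up. With no move the player to move loses. Otherwise the position is W if at least one move leads to an L position for the opponent, and L if every move leads to a W.
n=0: no move → L
n=1: no move → L
n=2: →0(L), so W
n=3: →1(L), so W
n=4: →1(L), so W
n=5: →0(L), so W
n=6: →1(L), so W
n=7: →0(L), so W
n=8: →1(L), so W
n=9: →7(W), 6(W), 4(W), 2(W) — all W, so L
n=10: →8(W), 7(W), 5(W), 3(W) — all W, so L
n=11: →9(L), so W
n=12: →10(L), so W
n=13: →10(L), so W
n=14: →9(L), so W
n=15: →10(L), so W
n=16: →9(L), so W
n=17: →10(L), so W
n=18: →16(W), 15(W), 13(W), 11(W) — all W, so L
L entries with 1 ≤ n ≤ 18 (n=0 is outside the asked range and is not counted): n = 1, 9, 10, 18; that makes 4.

4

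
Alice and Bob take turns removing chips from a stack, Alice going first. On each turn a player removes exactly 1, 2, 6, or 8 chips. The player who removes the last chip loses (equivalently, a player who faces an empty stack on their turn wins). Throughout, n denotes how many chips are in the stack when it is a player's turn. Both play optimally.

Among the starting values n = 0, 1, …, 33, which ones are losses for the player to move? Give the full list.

Classify positions by backward induction: terminal positions (no move available) are W. From any other position, the mover wins iff some move reaches an L.
n=0: no move; the opponent has just taken the last chip and therefore loses → W
n=1: the only move is to 0(W), a W ⇒ L
n=2: can move to 1, which is L ⇒ W
n=3: can move to 1, which is L ⇒ W
n=4: moves to 3(W), 2(W); every one is W ⇒ L
n=5: can move to 4, which is L ⇒ W
n=6: can move to 4, which is L ⇒ W
n=7: can move to 1, which is L ⇒ W
n=8: moves to 7(W), 6(W), 2(W), 0(W); every one is W ⇒ L
n=9: can move to 8, which is L ⇒ W
n=10: can move to 8, which is L ⇒ W
n=11: moves to 10(W), 9(W), 5(W), 3(W); every one is W ⇒ L
n=12: can move to 11, which is L ⇒ W
n=13: can move to 11, which is L ⇒ W
n=14: can move to 8, which is L ⇒ W
n=15: moves to 14(W), 13(W), 9(W), 7(W); every one is W ⇒ L
n=16: can move to 15, which is L ⇒ W
n=17: can move to 15, which is L ⇒ W
n=18: moves to 17(W), 16(W), 12(W), 10(W); every one is W ⇒ L
n=19: can move to 18, which is L ⇒ W
n=20: can move to 18, which is L ⇒ W
n=21: can move to 15, which is L ⇒ W
n=22: moves to 21(W), 20(W), 16(W), 14(W); every one is W ⇒ L
n=23: can move to 22, which is L ⇒ W
n=24: can move to 22, which is L ⇒ W
n=25: moves to 24(W), 23(W), 19(W), 17(W); every one is W ⇒ L
n=26: can move to 25, which is L ⇒ W
n=27: can move to 25, which is L ⇒ W
n=28: can move to 22, which is L ⇒ W
n=29: moves to 28(W), 27(W), 23(W), 21(W); every one is W ⇒ L
n=30: can move to 29, which is L ⇒ W
n=31: can move to 29, which is L ⇒ W
n=32: moves to 31(W), 30(W), 26(W), 24(W); every one is W ⇒ L
n=33: can move to 32, which is L ⇒ W
The losing starting values of n are exactly the entries labelled L in this table (10 of them).

1, 4, 8, 11, 15, 18, 22, 25, 29, 32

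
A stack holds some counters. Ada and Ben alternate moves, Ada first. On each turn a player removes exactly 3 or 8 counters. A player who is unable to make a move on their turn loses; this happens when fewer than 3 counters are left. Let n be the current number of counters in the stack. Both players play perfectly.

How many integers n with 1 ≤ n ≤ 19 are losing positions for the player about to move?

Work bottom-up. With no move the player to move loses. Otherwise the position is W if at least one move leads to an L position for the opponent, and L if every move leads to a W.
n=0: no move → L
n=1: no move → L
n=2: no move → L
n=3: can move to 0, which is L ⇒ W
n=4: can move to 1, which is L ⇒ W
n=5: can move to 2, which is L ⇒ W
n=6: the only move is to 3(W), a W ⇒ L
n=7: the only move is to 4(W), a W ⇒ L
n=8: can move to 0, which is L ⇒ W
n=9: can move to 6, which is L ⇒ W
n=10: can move to 7, which is L ⇒ W
n=11: moves to 8(W), 3(W); every one is W ⇒ L
n=12: moves to 9(W), 4(W); every one is W ⇒ L
n=13: moves to 10(W), 5(W); every one is W ⇒ L
n=14: can move to 11, which is L ⇒ W
n=15: can move to 12, which is L ⇒ W
n=16: can move to 13, which is L ⇒ W
n=17: moves to 14(W), 9(W); every one is W ⇒ L
n=18: moves to 15(W), 10(W); every one is W ⇒ L
n=19: can move to 11, which is L ⇒ W
L entries with 1 ≤ n ≤ 19 (n=0 is outside the asked range and is not counted): n = 1, 2, 6, 7, 11, 12, 13, 17, 18; that makes 9.

9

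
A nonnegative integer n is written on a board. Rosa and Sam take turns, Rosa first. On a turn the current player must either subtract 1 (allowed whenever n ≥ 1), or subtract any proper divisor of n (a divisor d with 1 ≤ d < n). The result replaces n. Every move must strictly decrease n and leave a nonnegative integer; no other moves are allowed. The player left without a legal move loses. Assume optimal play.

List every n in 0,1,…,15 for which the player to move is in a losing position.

0, 2, 5, 7, 9, 11, 13, 15

Classify positions by backward induction: terminal positions (no move available) are L. From any other position, the mover wins iff some move reaches an L.
n=0: no move → L
n=1: reaches L-position 0 → W
n=2: only reaches 1(W), which is W → L
n=3: reaches L-position 2 → W
n=4: reaches L-position 2 → W
n=5: only reaches 4(W), which is W → L
n=6: reaches L-position 5 → W
n=7: only reaches 6(W), which is W → L
n=8: reaches L-position 7 → W
n=9: only reaches 6(W), 8(W), all W → L
n=10: reaches L-position 5 → W
n=11: only reaches 10(W), which is W → L
n=12: reaches L-position 9 → W
n=13: only reaches 12(W), which is W → L
n=14: reaches L-position 7 → W
n=15: only reaches 10(W), 12(W), 14(W), all W → L
Reading off the rows marked L gives the requested list; there are 8 such values of n.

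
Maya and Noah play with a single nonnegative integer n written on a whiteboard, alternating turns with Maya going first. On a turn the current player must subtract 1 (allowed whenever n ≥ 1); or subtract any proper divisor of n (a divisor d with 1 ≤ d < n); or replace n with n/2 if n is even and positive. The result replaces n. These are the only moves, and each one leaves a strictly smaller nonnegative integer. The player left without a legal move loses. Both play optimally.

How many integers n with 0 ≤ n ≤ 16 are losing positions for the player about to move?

8

Classify positions by backward induction: terminal positions (no move available) are L. From any other position, the mover wins iff some move reaches an L.
n=0: no move → L
n=1: can move to 0, which is L ⇒ W
n=2: the only move is to 1(W), a W ⇒ L
n=3: can move to 2, which is L ⇒ W
n=4: can move to 2, which is L ⇒ W
n=5: the only move is to 4(W), a W ⇒ L
n=6: can move to 5, which is L ⇒ W
n=7: the only move is to 6(W), a W ⇒ L
n=8: can move to 7, which is L ⇒ W
n=9: moves to 6(W), 8(W); every one is W ⇒ L
n=10: can move to 5, which is L ⇒ W
n=11: the only move is to 10(W), a W ⇒ L
n=12: can move to 9, which is L ⇒ W
n=13: the only move is to 12(W), a W ⇒ L
n=14: can move to 7, which is L ⇒ W
n=15: moves to 10(W), 12(W), 14(W); every one is W ⇒ L
n=16: can move to 15, which is L ⇒ W
L entries with 0 ≤ n ≤ 16: n = 0, 2, 5, 7, 9, 11, 13, 15; that makes 8.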